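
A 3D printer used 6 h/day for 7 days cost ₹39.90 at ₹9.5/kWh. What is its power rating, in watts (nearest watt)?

100 W

Energy = ₹39.90 ÷ ₹9.5/kWh = 4.2 kWh
Runtime = 6 h/day × 7 days = 42 h
Power = 4.2 kWh ÷ 42 h = 0.1 kW = 100 W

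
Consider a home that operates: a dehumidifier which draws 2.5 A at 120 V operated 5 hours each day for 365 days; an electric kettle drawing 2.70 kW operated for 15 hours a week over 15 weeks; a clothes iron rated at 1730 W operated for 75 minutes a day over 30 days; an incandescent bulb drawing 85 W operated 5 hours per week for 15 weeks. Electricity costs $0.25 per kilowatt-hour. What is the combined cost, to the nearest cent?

dehumidifier: Power = 2.5 A × 120 V = 300 W = 0.3 kW
dehumidifier: Runtime = 5 h/day × 365 days = 1825 h
dehumidifier: 0.3 kW × 1825 h = 547.5 kWh
electric kettle: Runtime = 15 h/week × 15 weeks = 225 h
electric kettle: 2.7 kW × 225 h = 607.5 kWh
clothes iron: Runtime = 75 min × 30 = 2250 min = 37.5 h
clothes iron: 1.73 kW × 37.5 h = 64.875 kWh
incandescent bulb: Runtime = 5 h/week × 15 weeks = 75 h
incandescent bulb: 0.085 kW × 75 h = 6.375 kWh
Total energy = 1226.25 kWh
Cost = 1226.25 × $0.25 = $306.56

$306.56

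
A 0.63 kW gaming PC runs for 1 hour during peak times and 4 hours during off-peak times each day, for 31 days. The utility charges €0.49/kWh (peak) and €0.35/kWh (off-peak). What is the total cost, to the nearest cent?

Peak energy = 0.63 kW × 1 h × 31 = 19.53 kWh
Off-peak energy = 0.63 kW × 4 h × 31 = 78.12 kWh
Cost = 19.53 × €0.49 + 78.12 × €0.35 = €9.5697 + €27.342 = €36.91

€36.91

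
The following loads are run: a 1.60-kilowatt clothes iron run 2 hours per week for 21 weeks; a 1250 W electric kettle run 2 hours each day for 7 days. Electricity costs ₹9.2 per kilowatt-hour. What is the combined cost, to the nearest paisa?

clothes iron: Runtime = 2 h/week × 21 weeks = 42 h
clothes iron: 1.6 kW × 42 h = 67.2 kWh
electric kettle: Runtime = 2 h/day × 7 days = 14 h
electric kettle: 1.25 kW × 14 h = 17.5 kWh
Total energy = 84.7 kWh
Cost = 84.7 × ₹9.2 = ₹779.24

₹779.24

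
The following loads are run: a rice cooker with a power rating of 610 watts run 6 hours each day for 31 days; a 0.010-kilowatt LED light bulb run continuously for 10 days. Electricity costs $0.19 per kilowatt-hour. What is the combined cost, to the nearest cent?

$22.01

rice cooker: Runtime = 6 h/day × 31 days = 186 h
rice cooker: 0.61 kW × 186 h = 113.46 kWh
LED light bulb: Runtime = 24 h × 10 = 240 h
LED light bulb: 0.01 kW × 240 h = 2.4 kWh
Total energy = 115.86 kWh
Cost = 115.86 × $0.19 = $22.01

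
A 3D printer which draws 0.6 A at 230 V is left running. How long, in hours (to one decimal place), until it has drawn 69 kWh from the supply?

500.0 h

Power = 0.6 A × 230 V = 138 W = 0.138 kW
Hours = 69 kWh ÷ 0.138 kW = 500.0 h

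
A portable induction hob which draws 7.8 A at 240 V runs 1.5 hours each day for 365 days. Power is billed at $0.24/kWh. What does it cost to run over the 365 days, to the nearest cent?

$245.98

Power = 7.8 A × 240 V = 1872 W = 1.872 kW
Runtime = 1.5 h/day × 365 days = 547.5 h
Energy = 1.872 kW × 547.5 h = 1024.92 kWh
Cost = 1024.92 kWh × $0.24/kWh = $245.98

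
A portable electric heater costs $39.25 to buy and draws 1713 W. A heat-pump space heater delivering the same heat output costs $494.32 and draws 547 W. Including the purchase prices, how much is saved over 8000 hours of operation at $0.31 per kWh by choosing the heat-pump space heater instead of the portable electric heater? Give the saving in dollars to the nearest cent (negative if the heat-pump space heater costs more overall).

portable electric heater: $39.25 + (1713/1000) kW × 8000 h × $0.31 = $39.25 + $4248.24 = $4287.49
heat-pump space heater: $494.32 + (547/1000) kW × 8000 h × $0.31 = $494.32 + $1356.56 = $1850.88
Saving = $4287.49 − $1850.88 = $2436.61

$2436.61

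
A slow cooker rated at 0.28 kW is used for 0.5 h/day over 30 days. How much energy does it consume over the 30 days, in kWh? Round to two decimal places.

4.20 kWh

Runtime = 0.5 h/day × 30 days = 15 h
Energy = 0.28 kW × 15 h = 4.2 kWh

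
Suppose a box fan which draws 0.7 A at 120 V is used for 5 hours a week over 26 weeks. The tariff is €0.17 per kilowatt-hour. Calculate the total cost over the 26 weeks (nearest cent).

Power = 0.7 A × 120 V = 84 W = 0.084 kW
Runtime = 5 h/week × 26 weeks = 130 h
Energy = 0.084 kW × 130 h = 10.92 kWh
Cost = 10.92 kWh × €0.17/kWh = €1.86

€1.86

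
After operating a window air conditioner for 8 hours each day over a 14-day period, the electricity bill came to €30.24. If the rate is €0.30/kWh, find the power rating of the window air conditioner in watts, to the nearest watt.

Energy = €30.24 ÷ €0.30/kWh = 100.8 kWh
Runtime = 8 h/day × 14 days = 112 h
Power = 100.8 kWh ÷ 112 h = 0.9 kW = 900 W

900 W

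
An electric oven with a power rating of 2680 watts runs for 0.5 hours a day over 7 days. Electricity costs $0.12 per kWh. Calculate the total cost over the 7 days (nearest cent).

Runtime = 0.5 h/day × 7 days = 3.5 h
Energy = 2.68 kW × 3.5 h = 9.38 kWh
Cost = 9.38 kWh × $0.12/kWh = $1.13

$1.13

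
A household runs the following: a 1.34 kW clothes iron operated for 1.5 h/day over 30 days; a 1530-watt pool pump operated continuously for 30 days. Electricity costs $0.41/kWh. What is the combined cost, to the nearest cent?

clothes iron: Runtime = 1.5 h/day × 30 days = 45 h
clothes iron: 1.34 kW × 45 h = 60.3 kWh
pool pump: Runtime = 24 h × 30 = 720 h
pool pump: 1.53 kW × 720 h = 1101.6 kWh
Total energy = 1161.9 kWh
Cost = 1161.9 × $0.41 = $476.38

$476.38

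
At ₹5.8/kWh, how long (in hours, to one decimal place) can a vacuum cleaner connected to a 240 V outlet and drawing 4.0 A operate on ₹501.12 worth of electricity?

90.0 h

Power = 4.0 A × 240 V = 960 W = 0.96 kW
Energy available = ₹501.12 ÷ ₹5.8/kWh = 86.4 kWh
Hours = 86.4 kWh ÷ 0.96 kW = 90.0 h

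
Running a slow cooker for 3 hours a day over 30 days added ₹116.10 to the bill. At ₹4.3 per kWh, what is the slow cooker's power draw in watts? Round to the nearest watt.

Energy = ₹116.10 ÷ ₹4.3/kWh = 27 kWh
Runtime = 3 h/day × 30 days = 90 h
Power = 27 kWh ÷ 90 h = 0.3 kW = 300 W

300 W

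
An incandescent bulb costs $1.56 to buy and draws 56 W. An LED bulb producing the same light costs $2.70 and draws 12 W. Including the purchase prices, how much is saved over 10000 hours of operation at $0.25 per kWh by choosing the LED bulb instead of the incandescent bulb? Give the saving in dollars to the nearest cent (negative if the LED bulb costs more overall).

incandescent bulb: $1.56 + (56/1000) kW × 10000 h × $0.25 = $1.56 + $140 = $141.56
LED bulb: $2.70 + (12/1000) kW × 10000 h × $0.25 = $2.70 + $30 = $32.7
Saving = $141.56 − $32.7 = $108.86

$108.86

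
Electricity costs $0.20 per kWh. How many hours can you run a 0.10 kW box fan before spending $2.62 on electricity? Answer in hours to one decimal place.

Energy available = $2.62 ÷ $0.20/kWh = 13.1 kWh
Hours = 13.1 kWh ÷ 0.1 kW = 131.0 h

131.0 h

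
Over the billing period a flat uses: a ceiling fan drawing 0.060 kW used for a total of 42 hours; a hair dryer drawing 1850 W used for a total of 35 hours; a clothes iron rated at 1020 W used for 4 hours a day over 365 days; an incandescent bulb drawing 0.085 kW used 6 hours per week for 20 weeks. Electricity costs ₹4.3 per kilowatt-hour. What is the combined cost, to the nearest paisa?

₹6736.68

ceiling fan: 0.06 kW × 42 h = 2.52 kWh
hair dryer: 1.85 kW × 35 h = 64.75 kWh
clothes iron: Runtime = 4 h/day × 365 days = 1460 h
clothes iron: 1.02 kW × 1460 h = 1489.2 kWh
incandescent bulb: Runtime = 6 h/week × 20 weeks = 120 h
incandescent bulb: 0.085 kW × 120 h = 10.2 kWh
Total energy = 1566.67 kWh
Cost = 1566.67 × ₹4.3 = ₹6736.68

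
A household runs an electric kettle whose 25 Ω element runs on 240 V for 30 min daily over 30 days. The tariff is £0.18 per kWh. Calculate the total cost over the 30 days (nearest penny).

Power = V²/R = 240²/25 = 2304 W = 2.304 kW
Runtime = 30 min × 30 = 900 min = 15 h
Energy = 2.304 kW × 15 h = 34.56 kWh
Cost = 34.56 kWh × £0.18/kWh = £6.22

£6.22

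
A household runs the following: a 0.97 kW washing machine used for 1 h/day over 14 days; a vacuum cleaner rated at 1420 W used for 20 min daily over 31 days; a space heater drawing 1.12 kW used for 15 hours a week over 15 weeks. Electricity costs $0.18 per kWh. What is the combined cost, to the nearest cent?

washing machine: Runtime = 1 h/day × 14 days = 14 h
washing machine: 0.97 kW × 14 h = 13.58 kWh
vacuum cleaner: Runtime = 20 min × 31 = 620 min = 10.333333… h
vacuum cleaner: 1.42 kW × 10.333333… h = 14.673333… kWh
space heater: Runtime = 15 h/week × 15 weeks = 225 h
space heater: 1.12 kW × 225 h = 252 kWh
Total energy = 280.253333… kWh
Cost = 280.253333… × $0.18 = $50.45

$50.45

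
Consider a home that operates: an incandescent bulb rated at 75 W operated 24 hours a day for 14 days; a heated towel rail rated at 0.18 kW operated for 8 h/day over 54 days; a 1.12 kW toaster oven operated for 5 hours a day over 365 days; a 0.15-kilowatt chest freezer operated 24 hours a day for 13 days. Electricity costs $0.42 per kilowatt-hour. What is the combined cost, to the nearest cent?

incandescent bulb: Runtime = 24 h × 14 = 336 h
incandescent bulb: 0.075 kW × 336 h = 25.2 kWh
heated towel rail: Runtime = 8 h/day × 54 days = 432 h
heated towel rail: 0.18 kW × 432 h = 77.76 kWh
toaster oven: Runtime = 5 h/day × 365 days = 1825 h
toaster oven: 1.12 kW × 1825 h = 2044 kWh
chest freezer: Runtime = 24 h × 13 = 312 h
chest freezer: 0.15 kW × 312 h = 46.8 kWh
Total energy = 2193.76 kWh
Cost = 2193.76 × $0.42 = $921.38

$921.38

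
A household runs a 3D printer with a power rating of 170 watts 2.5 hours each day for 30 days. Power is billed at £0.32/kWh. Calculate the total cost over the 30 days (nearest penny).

Runtime = 2.5 h/day × 30 days = 75 h
Energy = 0.17 kW × 75 h = 12.75 kWh
Cost = 12.75 kWh × £0.32/kWh = £4.08

£4.08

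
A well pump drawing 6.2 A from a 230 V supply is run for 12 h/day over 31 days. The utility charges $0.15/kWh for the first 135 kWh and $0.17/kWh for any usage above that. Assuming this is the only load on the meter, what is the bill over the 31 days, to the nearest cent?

$87.48

Power = 6.2 A × 230 V = 1426 W = 1.426 kW
Runtime = 12 h/day × 31 days = 372 h
Energy = 1.426 kW × 372 h = 530.472 kWh
Tier 1 (0–135 kWh): 135 × $0.15 = $20.25
Above 135 kWh: 395.472 × $0.17 = $67.23024
Bill = $87.48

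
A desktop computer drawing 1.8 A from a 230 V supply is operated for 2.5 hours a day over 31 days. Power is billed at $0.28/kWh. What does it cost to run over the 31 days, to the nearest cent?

Power = 1.8 A × 230 V = 414 W = 0.414 kW
Runtime = 2.5 h/day × 31 days = 77.5 h
Energy = 0.414 kW × 77.5 h = 32.085 kWh
Cost = 32.085 kWh × $0.28/kWh = $8.98

$8.98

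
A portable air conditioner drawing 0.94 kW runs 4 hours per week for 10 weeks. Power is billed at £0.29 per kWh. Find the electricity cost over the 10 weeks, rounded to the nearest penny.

Runtime = 4 h/week × 10 weeks = 40 h
Energy = 0.94 kW × 40 h = 37.6 kWh
Cost = 37.6 kWh × £0.29/kWh = £10.90

£10.90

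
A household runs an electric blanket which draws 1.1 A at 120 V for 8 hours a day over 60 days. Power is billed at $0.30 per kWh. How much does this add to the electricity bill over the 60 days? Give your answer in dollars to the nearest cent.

$19.01

Power = 1.1 A × 120 V = 132 W = 0.132 kW
Runtime = 8 h/day × 60 days = 480 h
Energy = 0.132 kW × 480 h = 63.36 kWh
Cost = 63.36 kWh × $0.30/kWh = $19.01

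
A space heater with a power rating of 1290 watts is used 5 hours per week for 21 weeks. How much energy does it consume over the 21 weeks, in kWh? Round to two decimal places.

135.45 kWh

Runtime = 5 h/week × 21 weeks = 105 h
Energy = 1.29 kW × 105 h = 135.45 kWh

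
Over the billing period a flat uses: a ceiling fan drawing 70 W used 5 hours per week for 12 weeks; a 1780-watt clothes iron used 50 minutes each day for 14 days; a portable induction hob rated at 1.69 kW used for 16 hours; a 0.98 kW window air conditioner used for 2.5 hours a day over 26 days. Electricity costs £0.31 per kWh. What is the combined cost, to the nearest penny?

£35.87

ceiling fan: Runtime = 5 h/week × 12 weeks = 60 h
ceiling fan: 0.07 kW × 60 h = 4.2 kWh
clothes iron: Runtime = 50 min × 14 = 700 min = 11.666666… h
clothes iron: 1.78 kW × 11.666666… h = 20.766666… kWh
portable induction hob: 1.69 kW × 16 h = 27.04 kWh
window air conditioner: Runtime = 2.5 h/day × 26 days = 65 h
window air conditioner: 0.98 kW × 65 h = 63.7 kWh
Total energy = 115.706666… kWh
Cost = 115.706666… × £0.31 = £35.87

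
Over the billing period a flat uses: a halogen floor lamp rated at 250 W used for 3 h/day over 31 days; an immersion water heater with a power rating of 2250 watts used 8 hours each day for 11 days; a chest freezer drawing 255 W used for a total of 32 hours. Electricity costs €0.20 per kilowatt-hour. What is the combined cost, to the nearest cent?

€45.88

halogen floor lamp: Runtime = 3 h/day × 31 days = 93 h
halogen floor lamp: 0.25 kW × 93 h = 23.25 kWh
immersion water heater: Runtime = 8 h/day × 11 days = 88 h
immersion water heater: 2.25 kW × 88 h = 198 kWh
chest freezer: 0.255 kW × 32 h = 8.16 kWh
Total energy = 229.41 kWh
Cost = 229.41 × €0.20 = €45.88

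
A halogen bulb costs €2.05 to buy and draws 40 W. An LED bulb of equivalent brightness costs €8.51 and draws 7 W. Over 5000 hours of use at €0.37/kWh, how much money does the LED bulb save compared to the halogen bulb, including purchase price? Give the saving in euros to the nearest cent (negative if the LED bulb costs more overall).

€54.59

halogen bulb: €2.05 + (40/1000) kW × 5000 h × €0.37 = €2.05 + €74 = €76.05
LED bulb: €8.51 + (7/1000) kW × 5000 h × €0.37 = €8.51 + €12.95 = €21.46
Saving = €76.05 − €21.46 = €54.59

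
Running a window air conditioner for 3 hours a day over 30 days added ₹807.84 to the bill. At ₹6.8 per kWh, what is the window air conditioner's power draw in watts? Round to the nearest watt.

1320 W

Energy = ₹807.84 ÷ ₹6.8/kWh = 118.8 kWh
Runtime = 3 h/day × 30 days = 90 h
Power = 118.8 kWh ÷ 90 h = 1.32 kW = 1320 W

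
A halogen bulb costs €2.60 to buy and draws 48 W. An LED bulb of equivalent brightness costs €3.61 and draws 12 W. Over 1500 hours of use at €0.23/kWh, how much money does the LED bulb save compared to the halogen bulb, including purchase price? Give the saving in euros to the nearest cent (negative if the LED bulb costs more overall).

halogen bulb: €2.60 + (48/1000) kW × 1500 h × €0.23 = €2.60 + €16.56 = €19.16
LED bulb: €3.61 + (12/1000) kW × 1500 h × €0.23 = €3.61 + €4.14 = €7.75
Saving = €19.16 − €7.75 = €11.41

€11.41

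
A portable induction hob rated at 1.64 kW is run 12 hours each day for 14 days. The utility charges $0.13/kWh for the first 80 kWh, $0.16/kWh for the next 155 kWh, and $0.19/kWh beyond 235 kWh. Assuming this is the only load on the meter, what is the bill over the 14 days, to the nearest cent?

Runtime = 12 h/day × 14 days = 168 h
Energy = 1.64 kW × 168 h = 275.52 kWh
Tier 1 (0–80 kWh): 80 × $0.13 = $10.4
Tier 2 (80–235 kWh): 155 × $0.16 = $24.8
Above 235 kWh: 40.52 × $0.19 = $7.6988
Bill = $42.90

$42.90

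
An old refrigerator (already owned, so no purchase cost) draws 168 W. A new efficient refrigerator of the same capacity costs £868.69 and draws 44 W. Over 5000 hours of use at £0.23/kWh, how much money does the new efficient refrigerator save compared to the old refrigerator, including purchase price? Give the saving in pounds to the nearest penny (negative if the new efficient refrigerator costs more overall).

-£726.09

old refrigerator: £0.00 + (168/1000) kW × 5000 h × £0.23 = £0.00 + £193.2 = £193.2
new efficient refrigerator: £868.69 + (44/1000) kW × 5000 h × £0.23 = £868.69 + £50.6 = £919.29
Saving = £193.2 − £919.29 = −£726.09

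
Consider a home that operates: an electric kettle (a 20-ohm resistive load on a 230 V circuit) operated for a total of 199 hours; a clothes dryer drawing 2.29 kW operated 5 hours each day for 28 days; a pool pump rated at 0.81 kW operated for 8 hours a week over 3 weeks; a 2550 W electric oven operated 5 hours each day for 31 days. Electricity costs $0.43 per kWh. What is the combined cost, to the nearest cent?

electric kettle: Power = V²/R = 230²/20 = 2645 W = 2.645 kW
electric kettle: 2.645 kW × 199 h = 526.355 kWh
clothes dryer: Runtime = 5 h/day × 28 days = 140 h
clothes dryer: 2.29 kW × 140 h = 320.6 kWh
pool pump: Runtime = 8 h/week × 3 weeks = 24 h
pool pump: 0.81 kW × 24 h = 19.44 kWh
electric oven: Runtime = 5 h/day × 31 days = 155 h
electric oven: 2.55 kW × 155 h = 395.25 kWh
Total energy = 1261.645 kWh
Cost = 1261.645 × $0.43 = $542.51

$542.51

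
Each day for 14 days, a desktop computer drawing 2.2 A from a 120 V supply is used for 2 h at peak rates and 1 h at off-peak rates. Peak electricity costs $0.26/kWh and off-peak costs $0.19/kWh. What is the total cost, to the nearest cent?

$2.62

Power = 2.2 A × 120 V = 264 W = 0.264 kW
Peak energy = 0.264 kW × 2 h × 14 = 7.392 kWh
Off-peak energy = 0.264 kW × 1 h × 14 = 3.696 kWh
Cost = 7.392 × $0.26 + 3.696 × $0.19 = $1.92192 + $0.70224 = $2.62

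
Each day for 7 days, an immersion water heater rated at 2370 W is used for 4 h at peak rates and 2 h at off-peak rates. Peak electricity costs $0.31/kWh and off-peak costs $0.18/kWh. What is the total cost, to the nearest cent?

$26.54

Peak energy = 2.37 kW × 4 h × 7 = 66.36 kWh
Off-peak energy = 2.37 kW × 2 h × 7 = 33.18 kWh
Cost = 66.36 × $0.31 + 33.18 × $0.18 = $20.5716 + $5.9724 = $26.54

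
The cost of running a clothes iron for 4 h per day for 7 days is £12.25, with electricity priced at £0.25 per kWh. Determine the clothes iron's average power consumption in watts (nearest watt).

1750 W

Energy = £12.25 ÷ £0.25/kWh = 49 kWh
Runtime = 4 h/day × 7 days = 28 h
Power = 49 kWh ÷ 28 h = 1.75 kW = 1750 W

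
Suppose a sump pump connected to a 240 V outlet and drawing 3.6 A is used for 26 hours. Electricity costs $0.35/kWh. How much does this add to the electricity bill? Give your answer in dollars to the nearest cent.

Power = 3.6 A × 240 V = 864 W = 0.864 kW
Energy = 0.864 kW × 26 h = 22.464 kWh
Cost = 22.464 kWh × $0.35/kWh = $7.86

$7.86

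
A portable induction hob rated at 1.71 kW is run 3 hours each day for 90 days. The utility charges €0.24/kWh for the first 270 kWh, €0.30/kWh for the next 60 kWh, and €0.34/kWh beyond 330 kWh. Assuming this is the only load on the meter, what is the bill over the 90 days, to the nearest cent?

€127.58

Runtime = 3 h/day × 90 days = 270 h
Energy = 1.71 kW × 270 h = 461.7 kWh
Tier 1 (0–270 kWh): 270 × €0.24 = €64.8
Tier 2 (270–330 kWh): 60 × €0.30 = €18
Above 330 kWh: 131.7 × €0.34 = €44.778
Bill = €127.58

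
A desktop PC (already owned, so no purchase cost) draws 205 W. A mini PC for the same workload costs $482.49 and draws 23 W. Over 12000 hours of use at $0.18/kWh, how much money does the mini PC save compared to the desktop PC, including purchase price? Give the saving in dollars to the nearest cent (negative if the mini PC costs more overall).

-$89.37

desktop PC: $0.00 + (205/1000) kW × 12000 h × $0.18 = $0.00 + $442.8 = $442.8
mini PC: $482.49 + (23/1000) kW × 12000 h × $0.18 = $482.49 + $49.68 = $532.17
Saving = $442.8 − $532.17 = −$89.37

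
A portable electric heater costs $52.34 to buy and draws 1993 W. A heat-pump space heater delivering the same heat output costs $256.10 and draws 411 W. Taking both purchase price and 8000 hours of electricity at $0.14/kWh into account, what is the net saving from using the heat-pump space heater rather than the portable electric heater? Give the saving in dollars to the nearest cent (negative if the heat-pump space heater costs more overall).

portable electric heater: $52.34 + (1993/1000) kW × 8000 h × $0.14 = $52.34 + $2232.16 = $2284.5
heat-pump space heater: $256.10 + (411/1000) kW × 8000 h × $0.14 = $256.10 + $460.32 = $716.42
Saving = $2284.5 − $716.42 = $1568.08

$1568.08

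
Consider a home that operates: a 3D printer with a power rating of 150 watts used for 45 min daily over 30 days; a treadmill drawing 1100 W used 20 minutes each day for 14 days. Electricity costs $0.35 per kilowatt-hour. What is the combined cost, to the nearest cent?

$2.98

3D printer: Runtime = 45 min × 30 = 1350 min = 22.5 h
3D printer: 0.15 kW × 22.5 h = 3.375 kWh
treadmill: Runtime = 20 min × 14 = 280 min = 4.666666… h
treadmill: 1.1 kW × 4.666666… h = 5.133333… kWh
Total energy = 8.508333… kWh
Cost = 8.508333… × $0.35 = $2.98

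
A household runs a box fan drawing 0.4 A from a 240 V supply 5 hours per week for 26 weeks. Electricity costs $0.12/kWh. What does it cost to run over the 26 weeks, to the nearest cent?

$1.50

Power = 0.4 A × 240 V = 96 W = 0.096 kW
Runtime = 5 h/week × 26 weeks = 130 h
Energy = 0.096 kW × 130 h = 12.48 kWh
Cost = 12.48 kWh × $0.12/kWh = $1.50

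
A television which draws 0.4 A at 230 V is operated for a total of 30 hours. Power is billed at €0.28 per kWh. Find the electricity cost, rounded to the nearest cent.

Power = 0.4 A × 230 V = 92 W = 0.092 kW
Energy = 0.092 kW × 30 h = 2.76 kWh
Cost = 2.76 kWh × €0.28/kWh = €0.77

€0.77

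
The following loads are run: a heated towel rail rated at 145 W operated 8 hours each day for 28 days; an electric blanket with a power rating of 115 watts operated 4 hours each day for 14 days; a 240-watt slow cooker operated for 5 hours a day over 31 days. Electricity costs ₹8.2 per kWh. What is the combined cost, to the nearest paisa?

heated towel rail: Runtime = 8 h/day × 28 days = 224 h
heated towel rail: 0.145 kW × 224 h = 32.48 kWh
electric blanket: Runtime = 4 h/day × 14 days = 56 h
electric blanket: 0.115 kW × 56 h = 6.44 kWh
slow cooker: Runtime = 5 h/day × 31 days = 155 h
slow cooker: 0.24 kW × 155 h = 37.2 kWh
Total energy = 76.12 kWh
Cost = 76.12 × ₹8.2 = ₹624.18

₹624.18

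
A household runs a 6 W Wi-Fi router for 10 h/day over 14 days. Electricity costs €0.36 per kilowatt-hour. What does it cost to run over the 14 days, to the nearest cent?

€0.30

Runtime = 10 h/day × 14 days = 140 h
Energy = 0.006 kW × 140 h = 0.84 kWh
Cost = 0.84 kWh × €0.36/kWh = €0.30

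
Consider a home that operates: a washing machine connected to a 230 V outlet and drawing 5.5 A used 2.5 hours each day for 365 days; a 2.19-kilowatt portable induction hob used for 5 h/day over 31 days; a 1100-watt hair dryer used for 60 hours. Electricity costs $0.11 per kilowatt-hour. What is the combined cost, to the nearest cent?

$171.57

washing machine: Power = 5.5 A × 230 V = 1265 W = 1.265 kW
washing machine: Runtime = 2.5 h/day × 365 days = 912.5 h
washing machine: 1.265 kW × 912.5 h = 1154.3125 kWh
portable induction hob: Runtime = 5 h/day × 31 days = 155 h
portable induction hob: 2.19 kW × 155 h = 339.45 kWh
hair dryer: 1.1 kW × 60 h = 66 kWh
Total energy = 1559.7625 kWh
Cost = 1559.7625 × $0.11 = $171.57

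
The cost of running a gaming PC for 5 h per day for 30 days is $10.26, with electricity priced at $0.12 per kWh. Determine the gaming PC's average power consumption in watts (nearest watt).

Energy = $10.26 ÷ $0.12/kWh = 85.5 kWh
Runtime = 5 h/day × 30 days = 150 h
Power = 85.5 kWh ÷ 150 h = 0.57 kW = 570 W

570 W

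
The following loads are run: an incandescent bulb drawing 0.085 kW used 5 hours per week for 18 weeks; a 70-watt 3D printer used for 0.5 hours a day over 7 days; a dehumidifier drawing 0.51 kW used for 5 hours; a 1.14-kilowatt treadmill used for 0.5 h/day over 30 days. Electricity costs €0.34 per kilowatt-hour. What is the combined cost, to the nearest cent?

incandescent bulb: Runtime = 5 h/week × 18 weeks = 90 h
incandescent bulb: 0.085 kW × 90 h = 7.65 kWh
3D printer: Runtime = 0.5 h/day × 7 days = 3.5 h
3D printer: 0.07 kW × 3.5 h = 0.245 kWh
dehumidifier: 0.51 kW × 5 h = 2.55 kWh
treadmill: Runtime = 0.5 h/day × 30 days = 15 h
treadmill: 1.14 kW × 15 h = 17.1 kWh
Total energy = 27.545 kWh
Cost = 27.545 × €0.34 = €9.37

€9.37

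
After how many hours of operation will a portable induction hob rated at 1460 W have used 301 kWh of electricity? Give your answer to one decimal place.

206.2 h

Hours = 301 kWh ÷ 1.46 kW = 206.2 h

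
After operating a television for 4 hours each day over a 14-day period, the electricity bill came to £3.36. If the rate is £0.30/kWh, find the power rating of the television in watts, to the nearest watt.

200 W

Energy = £3.36 ÷ £0.30/kWh = 11.2 kWh
Runtime = 4 h/day × 14 days = 56 h
Power = 11.2 kWh ÷ 56 h = 0.2 kW = 200 W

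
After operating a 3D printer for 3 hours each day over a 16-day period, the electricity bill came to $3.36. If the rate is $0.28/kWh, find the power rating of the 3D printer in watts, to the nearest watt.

250 W

Energy = $3.36 ÷ $0.28/kWh = 12 kWh
Runtime = 3 h/day × 16 days = 48 h
Power = 12 kWh ÷ 48 h = 0.25 kW = 250 W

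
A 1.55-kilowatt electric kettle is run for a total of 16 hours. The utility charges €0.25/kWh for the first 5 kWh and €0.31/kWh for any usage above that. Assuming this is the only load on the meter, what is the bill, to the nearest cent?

€7.39

Energy = 1.55 kW × 16 h = 24.8 kWh
Tier 1 (0–5 kWh): 5 × €0.25 = €1.25
Above 5 kWh: 19.8 × €0.31 = €6.138
Bill = €7.39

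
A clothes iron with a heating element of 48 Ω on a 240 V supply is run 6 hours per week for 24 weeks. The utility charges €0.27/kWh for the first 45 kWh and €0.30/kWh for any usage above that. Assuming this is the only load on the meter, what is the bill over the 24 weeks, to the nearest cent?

Power = V²/R = 240²/48 = 1200 W = 1.2 kW
Runtime = 6 h/week × 24 weeks = 144 h
Energy = 1.2 kW × 144 h = 172.8 kWh
Tier 1 (0–45 kWh): 45 × €0.27 = €12.15
Above 45 kWh: 127.8 × €0.30 = €38.34
Bill = €50.49

€50.49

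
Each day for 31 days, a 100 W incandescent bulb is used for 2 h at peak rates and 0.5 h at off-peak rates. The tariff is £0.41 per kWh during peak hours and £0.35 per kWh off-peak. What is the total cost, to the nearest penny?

Peak energy = 0.1 kW × 2 h × 31 = 6.2 kWh
Off-peak energy = 0.1 kW × 0.5 h × 31 = 1.55 kWh
Cost = 6.2 × £0.41 + 1.55 × £0.35 = £2.542 + £0.5425 = £3.08

£3.08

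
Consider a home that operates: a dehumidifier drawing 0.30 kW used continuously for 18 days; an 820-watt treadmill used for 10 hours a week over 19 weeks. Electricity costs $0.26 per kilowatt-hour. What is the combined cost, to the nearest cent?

$74.20

dehumidifier: Runtime = 24 h × 18 = 432 h
dehumidifier: 0.3 kW × 432 h = 129.6 kWh
treadmill: Runtime = 10 h/week × 19 weeks = 190 h
treadmill: 0.82 kW × 190 h = 155.8 kWh
Total energy = 285.4 kWh
Cost = 285.4 × $0.26 = $74.20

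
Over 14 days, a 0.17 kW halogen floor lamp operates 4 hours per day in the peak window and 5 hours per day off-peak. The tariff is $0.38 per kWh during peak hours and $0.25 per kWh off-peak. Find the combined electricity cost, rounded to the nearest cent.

Peak energy = 0.17 kW × 4 h × 14 = 9.52 kWh
Off-peak energy = 0.17 kW × 5 h × 14 = 11.9 kWh
Cost = 9.52 × $0.38 + 11.9 × $0.25 = $3.6176 + $2.975 = $6.59

$6.59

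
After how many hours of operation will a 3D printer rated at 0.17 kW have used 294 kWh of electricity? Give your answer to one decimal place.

1729.4 h

Hours = 294 kWh ÷ 0.17 kW = 1729.4 h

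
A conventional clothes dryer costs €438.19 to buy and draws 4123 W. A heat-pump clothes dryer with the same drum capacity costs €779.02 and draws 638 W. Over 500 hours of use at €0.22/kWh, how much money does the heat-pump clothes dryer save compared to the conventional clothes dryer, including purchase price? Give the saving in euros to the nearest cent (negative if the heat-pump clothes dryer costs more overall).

€42.52

conventional clothes dryer: €438.19 + (4123/1000) kW × 500 h × €0.22 = €438.19 + €453.53 = €891.72
heat-pump clothes dryer: €779.02 + (638/1000) kW × 500 h × €0.22 = €779.02 + €70.18 = €849.2
Saving = €891.72 − €849.2 = €42.52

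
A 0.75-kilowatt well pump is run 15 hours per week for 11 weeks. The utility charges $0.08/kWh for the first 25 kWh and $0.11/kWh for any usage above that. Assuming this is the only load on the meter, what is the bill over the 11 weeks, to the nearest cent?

$12.86

Runtime = 15 h/week × 11 weeks = 165 h
Energy = 0.75 kW × 165 h = 123.75 kWh
Tier 1 (0–25 kWh): 25 × $0.08 = $2
Above 25 kWh: 98.75 × $0.11 = $10.8625
Bill = $12.86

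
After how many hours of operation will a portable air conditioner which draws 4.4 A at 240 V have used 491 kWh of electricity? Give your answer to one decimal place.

465.0 h

Power = 4.4 A × 240 V = 1056 W = 1.056 kW
Hours = 491 kWh ÷ 1.056 kW = 465.0 h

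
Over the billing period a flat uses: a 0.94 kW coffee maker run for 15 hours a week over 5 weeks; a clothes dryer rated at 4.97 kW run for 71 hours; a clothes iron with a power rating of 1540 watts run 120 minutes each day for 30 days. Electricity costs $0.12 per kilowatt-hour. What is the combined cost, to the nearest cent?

$61.89

coffee maker: Runtime = 15 h/week × 5 weeks = 75 h
coffee maker: 0.94 kW × 75 h = 70.5 kWh
clothes dryer: 4.97 kW × 71 h = 352.87 kWh
clothes iron: Runtime = 120 min × 30 = 3600 min = 60 h
clothes iron: 1.54 kW × 60 h = 92.4 kWh
Total energy = 515.77 kWh
Cost = 515.77 × $0.12 = $61.89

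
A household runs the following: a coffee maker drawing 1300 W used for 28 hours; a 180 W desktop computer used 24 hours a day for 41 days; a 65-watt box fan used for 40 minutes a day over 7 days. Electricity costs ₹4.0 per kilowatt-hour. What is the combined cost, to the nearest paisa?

coffee maker: 1.3 kW × 28 h = 36.4 kWh
desktop computer: Runtime = 24 h × 41 = 984 h
desktop computer: 0.18 kW × 984 h = 177.12 kWh
box fan: Runtime = 40 min × 7 = 280 min = 4.666666… h
box fan: 0.065 kW × 4.666666… h = 0.303333… kWh
Total energy = 213.823333… kWh
Cost = 213.823333… × ₹4.0 = ₹855.29

₹855.29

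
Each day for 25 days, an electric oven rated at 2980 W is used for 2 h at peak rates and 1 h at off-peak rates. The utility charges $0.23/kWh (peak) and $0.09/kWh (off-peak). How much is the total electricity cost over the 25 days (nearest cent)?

$40.98

Peak energy = 2.98 kW × 2 h × 25 = 149 kWh
Off-peak energy = 2.98 kW × 1 h × 25 = 74.5 kWh
Cost = 149 × $0.23 + 74.5 × $0.09 = $34.27 + $6.705 = $40.98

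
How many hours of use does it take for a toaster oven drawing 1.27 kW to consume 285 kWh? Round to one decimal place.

Hours = 285 kWh ÷ 1.27 kW = 224.4 h

224.4 h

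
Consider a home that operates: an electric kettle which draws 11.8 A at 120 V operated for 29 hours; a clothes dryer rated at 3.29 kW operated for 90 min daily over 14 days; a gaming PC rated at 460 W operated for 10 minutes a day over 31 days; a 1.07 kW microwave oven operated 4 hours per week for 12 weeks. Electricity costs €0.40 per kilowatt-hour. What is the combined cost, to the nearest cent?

electric kettle: Power = 11.8 A × 120 V = 1416 W = 1.416 kW
electric kettle: 1.416 kW × 29 h = 41.064 kWh
clothes dryer: Runtime = 90 min × 14 = 1260 min = 21 h
clothes dryer: 3.29 kW × 21 h = 69.09 kWh
gaming PC: Runtime = 10 min × 31 = 310 min = 5.166666… h
gaming PC: 0.46 kW × 5.166666… h = 2.376666… kWh
microwave oven: Runtime = 4 h/week × 12 weeks = 48 h
microwave oven: 1.07 kW × 48 h = 51.36 kWh
Total energy = 163.890666… kWh
Cost = 163.890666… × €0.40 = €65.56

€65.56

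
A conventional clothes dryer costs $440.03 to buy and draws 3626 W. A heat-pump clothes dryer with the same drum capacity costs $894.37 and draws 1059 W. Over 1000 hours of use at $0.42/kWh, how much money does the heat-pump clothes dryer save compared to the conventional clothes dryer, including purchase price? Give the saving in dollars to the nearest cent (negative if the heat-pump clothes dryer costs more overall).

conventional clothes dryer: $440.03 + (3626/1000) kW × 1000 h × $0.42 = $440.03 + $1522.92 = $1962.95
heat-pump clothes dryer: $894.37 + (1059/1000) kW × 1000 h × $0.42 = $894.37 + $444.78 = $1339.15
Saving = $1962.95 − $1339.15 = $623.8

$623.80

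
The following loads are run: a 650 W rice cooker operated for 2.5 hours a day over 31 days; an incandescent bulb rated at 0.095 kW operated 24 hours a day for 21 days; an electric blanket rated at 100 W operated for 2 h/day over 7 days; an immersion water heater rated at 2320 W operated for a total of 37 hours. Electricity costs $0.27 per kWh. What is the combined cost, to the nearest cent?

rice cooker: Runtime = 2.5 h/day × 31 days = 77.5 h
rice cooker: 0.65 kW × 77.5 h = 50.375 kWh
incandescent bulb: Runtime = 24 h × 21 = 504 h
incandescent bulb: 0.095 kW × 504 h = 47.88 kWh
electric blanket: Runtime = 2 h/day × 7 days = 14 h
electric blanket: 0.1 kW × 14 h = 1.4 kWh
immersion water heater: 2.32 kW × 37 h = 85.84 kWh
Total energy = 185.495 kWh
Cost = 185.495 × $0.27 = $50.08

$50.08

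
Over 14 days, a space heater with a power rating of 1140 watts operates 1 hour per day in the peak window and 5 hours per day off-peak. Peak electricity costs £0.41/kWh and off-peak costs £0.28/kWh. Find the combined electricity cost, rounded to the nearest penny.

Peak energy = 1.14 kW × 1 h × 14 = 15.96 kWh
Off-peak energy = 1.14 kW × 5 h × 14 = 79.8 kWh
Cost = 15.96 × £0.41 + 79.8 × £0.28 = £6.5436 + £22.344 = £28.89

£28.89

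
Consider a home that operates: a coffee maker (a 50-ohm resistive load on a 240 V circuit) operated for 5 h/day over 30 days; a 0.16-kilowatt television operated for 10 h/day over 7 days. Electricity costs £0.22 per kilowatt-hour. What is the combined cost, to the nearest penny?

coffee maker: Power = V²/R = 240²/50 = 1152 W = 1.152 kW
coffee maker: Runtime = 5 h/day × 30 days = 150 h
coffee maker: 1.152 kW × 150 h = 172.8 kWh
television: Runtime = 10 h/day × 7 days = 70 h
television: 0.16 kW × 70 h = 11.2 kWh
Total energy = 184 kWh
Cost = 184 × £0.22 = £40.48

£40.48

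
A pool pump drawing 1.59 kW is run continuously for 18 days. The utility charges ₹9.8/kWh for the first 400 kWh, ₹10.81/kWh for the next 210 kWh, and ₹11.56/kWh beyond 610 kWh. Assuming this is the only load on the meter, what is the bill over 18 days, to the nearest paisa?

Runtime = 24 h × 18 = 432 h
Energy = 1.59 kW × 432 h = 686.88 kWh
Tier 1 (0–400 kWh): 400 × ₹9.8 = ₹3920
Tier 2 (400–610 kWh): 210 × ₹10.81 = ₹2270.1
Above 610 kWh: 76.88 × ₹11.56 = ₹888.7328
Bill = ₹7078.83

₹7078.83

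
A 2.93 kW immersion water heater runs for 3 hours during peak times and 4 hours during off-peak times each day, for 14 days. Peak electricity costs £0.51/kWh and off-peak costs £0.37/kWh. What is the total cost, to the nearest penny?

£123.47

Peak energy = 2.93 kW × 3 h × 14 = 123.06 kWh
Off-peak energy = 2.93 kW × 4 h × 14 = 164.08 kWh
Cost = 123.06 × £0.51 + 164.08 × £0.37 = £62.7606 + £60.7096 = £123.47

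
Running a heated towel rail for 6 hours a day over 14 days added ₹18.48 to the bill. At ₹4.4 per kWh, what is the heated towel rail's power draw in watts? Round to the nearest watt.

Energy = ₹18.48 ÷ ₹4.4/kWh = 4.2 kWh
Runtime = 6 h/day × 14 days = 84 h
Power = 4.2 kWh ÷ 84 h = 0.05 kW = 50 W

50 W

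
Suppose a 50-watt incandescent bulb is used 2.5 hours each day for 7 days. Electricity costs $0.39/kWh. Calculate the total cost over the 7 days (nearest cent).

Runtime = 2.5 h/day × 7 days = 17.5 h
Energy = 0.05 kW × 17.5 h = 0.875 kWh
Cost = 0.875 kWh × $0.39/kWh = $0.34

$0.34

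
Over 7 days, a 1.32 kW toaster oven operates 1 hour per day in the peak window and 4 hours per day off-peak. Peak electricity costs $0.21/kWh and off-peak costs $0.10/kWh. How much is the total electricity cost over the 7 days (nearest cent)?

$5.64

Peak energy = 1.32 kW × 1 h × 7 = 9.24 kWh
Off-peak energy = 1.32 kW × 4 h × 7 = 36.96 kWh
Cost = 9.24 × $0.21 + 36.96 × $0.10 = $1.9404 + $3.696 = $5.64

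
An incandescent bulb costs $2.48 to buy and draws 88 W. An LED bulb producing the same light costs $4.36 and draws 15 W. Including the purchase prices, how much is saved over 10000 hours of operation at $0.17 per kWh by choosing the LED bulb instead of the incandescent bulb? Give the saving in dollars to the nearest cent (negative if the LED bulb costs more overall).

incandescent bulb: $2.48 + (88/1000) kW × 10000 h × $0.17 = $2.48 + $149.6 = $152.08
LED bulb: $4.36 + (15/1000) kW × 10000 h × $0.17 = $4.36 + $25.5 = $29.86
Saving = $152.08 − $29.86 = $122.22

$122.22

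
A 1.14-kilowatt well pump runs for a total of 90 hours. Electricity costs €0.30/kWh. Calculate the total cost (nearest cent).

€30.78

Energy = 1.14 kW × 90 h = 102.6 kWh
Cost = 102.6 kWh × €0.30/kWh = €30.78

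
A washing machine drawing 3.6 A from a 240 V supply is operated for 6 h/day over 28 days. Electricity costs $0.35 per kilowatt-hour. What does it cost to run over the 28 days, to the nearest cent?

$50.80

Power = 3.6 A × 240 V = 864 W = 0.864 kW
Runtime = 6 h/day × 28 days = 168 h
Energy = 0.864 kW × 168 h = 145.152 kWh
Cost = 145.152 kWh × $0.35/kWh = $50.80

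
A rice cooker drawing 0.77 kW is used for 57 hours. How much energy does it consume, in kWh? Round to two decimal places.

43.89 kWh

Energy = 0.77 kW × 57 h = 43.89 kWh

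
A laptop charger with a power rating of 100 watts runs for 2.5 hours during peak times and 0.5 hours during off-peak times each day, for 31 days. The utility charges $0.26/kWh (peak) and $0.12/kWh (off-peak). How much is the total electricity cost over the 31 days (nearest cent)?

$2.20

Peak energy = 0.1 kW × 2.5 h × 31 = 7.75 kWh
Off-peak energy = 0.1 kW × 0.5 h × 31 = 1.55 kWh
Cost = 7.75 × $0.26 + 1.55 × $0.12 = $2.015 + $0.186 = $2.20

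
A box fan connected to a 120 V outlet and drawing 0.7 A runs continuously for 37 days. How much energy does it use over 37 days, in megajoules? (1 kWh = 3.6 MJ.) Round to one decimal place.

Power = 0.7 A × 120 V = 84 W = 0.084 kW
Runtime = 24 h × 37 = 888 h
Energy = 0.084 kW × 888 h = 74.592 kWh
= 74.592 × 3.6 MJ = 268.5 MJ

268.5 MJ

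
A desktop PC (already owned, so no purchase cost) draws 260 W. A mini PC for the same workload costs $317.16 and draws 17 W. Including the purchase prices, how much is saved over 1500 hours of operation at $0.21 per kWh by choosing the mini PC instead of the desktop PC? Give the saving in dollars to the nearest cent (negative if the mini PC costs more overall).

-$240.62

desktop PC: $0.00 + (260/1000) kW × 1500 h × $0.21 = $0.00 + $81.9 = $81.9
mini PC: $317.16 + (17/1000) kW × 1500 h × $0.21 = $317.16 + $5.355 = $322.515
Saving = $81.9 − $322.515 = −$240.615 → -$240.62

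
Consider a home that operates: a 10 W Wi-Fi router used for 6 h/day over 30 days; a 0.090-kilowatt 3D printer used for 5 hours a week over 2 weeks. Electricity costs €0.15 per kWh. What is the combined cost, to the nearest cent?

Wi-Fi router: Runtime = 6 h/day × 30 days = 180 h
Wi-Fi router: 0.01 kW × 180 h = 1.8 kWh
3D printer: Runtime = 5 h/week × 2 weeks = 10 h
3D printer: 0.09 kW × 10 h = 0.9 kWh
Total energy = 2.7 kWh
Cost = 2.7 × €0.15 = €0.41

€0.41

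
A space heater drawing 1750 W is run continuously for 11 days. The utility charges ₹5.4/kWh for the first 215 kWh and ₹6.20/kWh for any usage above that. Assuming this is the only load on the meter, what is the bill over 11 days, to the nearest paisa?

Runtime = 24 h × 11 = 264 h
Energy = 1.75 kW × 264 h = 462 kWh
Tier 1 (0–215 kWh): 215 × ₹5.4 = ₹1161
Above 215 kWh: 247 × ₹6.20 = ₹1531.4
Bill = ₹2692.40

₹2692.40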